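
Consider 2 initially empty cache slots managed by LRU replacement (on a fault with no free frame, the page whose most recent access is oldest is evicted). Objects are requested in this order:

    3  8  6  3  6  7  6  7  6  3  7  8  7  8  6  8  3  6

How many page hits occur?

3 → fault, frames [3]
8 → fault, frames [3, 8]
6 → fault, evict 3, frames [8, 6]
3 → fault, evict 8, frames [6, 3]
6 → hit
7 → fault, evict 3, frames [6, 7]
6 → hit
7 → hit
6 → hit
3 → fault, evict 7, frames [6, 3]
7 → fault, evict 6, frames [3, 7]
8 → fault, evict 3, frames [7, 8]
7 → hit
8 → hit
6 → fault, evict 7, frames [8, 6]
8 → hit
3 → fault, evict 6, frames [8, 3]
6 → fault, evict 8, frames [3, 6]
Hits: 7.

7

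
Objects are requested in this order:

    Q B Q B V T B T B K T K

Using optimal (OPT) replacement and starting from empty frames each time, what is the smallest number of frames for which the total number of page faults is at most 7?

2

f=1: 12 faults
f=2: 5 faults
f=3: 5 faults
f=4: 5 faults
f=5: 5 faults
Smallest f with faults ≤ 7 is 2.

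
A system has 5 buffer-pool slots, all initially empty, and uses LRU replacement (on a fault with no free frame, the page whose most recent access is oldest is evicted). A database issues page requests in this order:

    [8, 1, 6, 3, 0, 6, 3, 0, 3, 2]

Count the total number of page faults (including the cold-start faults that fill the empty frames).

6

8: miss, frames [8]
1: miss, frames [8, 1]
6: miss, frames [8, 1, 6]
3: miss, frames [8, 1, 6, 3]
0: miss, frames [8, 1, 6, 3, 0]
6: hit
3: hit
0: hit
3: hit
2: miss, evict 8, frames [1, 6, 0, 3, 2]
Page faults: 6.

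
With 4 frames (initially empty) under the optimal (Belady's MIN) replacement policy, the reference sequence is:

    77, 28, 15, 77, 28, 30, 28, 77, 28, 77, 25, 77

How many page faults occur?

5

77 -> fault, frames {77}
28 -> fault, frames {77,28}
15 -> fault, frames {77,28,15}
77 -> hit
28 -> hit
30 -> fault, frames {77,28,15,30}
28 -> hit
77 -> hit
28 -> hit
77 -> hit
25 -> fault, evict 30, frames {77,28,15,25}
77 -> hit
Page faults: 5.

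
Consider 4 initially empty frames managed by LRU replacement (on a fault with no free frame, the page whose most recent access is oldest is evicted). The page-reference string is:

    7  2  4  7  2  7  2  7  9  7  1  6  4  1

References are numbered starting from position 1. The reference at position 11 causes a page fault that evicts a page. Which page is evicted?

pos 1: 7 -> miss, frames {7}
pos 2: 2 -> miss, frames {7,2}
pos 3: 4 -> miss, frames {7,2,4}
pos 4: 7 -> hit
pos 5: 2 -> hit
pos 6: 7 -> hit
pos 7: 2 -> hit
pos 8: 7 -> hit
pos 9: 9 -> miss, frames {4,2,7,9}
pos 10: 7 -> hit
pos 11: 1 -> miss, evict 4, frames {2,9,7,1}
At position 11, page 4 is evicted.

4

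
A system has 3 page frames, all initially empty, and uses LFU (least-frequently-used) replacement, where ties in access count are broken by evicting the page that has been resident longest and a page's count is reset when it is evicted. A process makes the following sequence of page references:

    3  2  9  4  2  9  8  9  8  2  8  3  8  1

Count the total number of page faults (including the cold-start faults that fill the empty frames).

3: fault, frames [3]
2: fault, frames [3, 2]
9: fault, frames [3, 2, 9]
4: fault, evict 3, frames [2, 9, 4]
2: hit
9: hit
8: fault, evict 4, frames [2, 9, 8]
9: hit
8: hit
2: hit
8: hit
3: fault, evict 2, frames [9, 8, 3]
8: hit
1: fault, evict 3, frames [9, 8, 1]
Page faults: 7.

7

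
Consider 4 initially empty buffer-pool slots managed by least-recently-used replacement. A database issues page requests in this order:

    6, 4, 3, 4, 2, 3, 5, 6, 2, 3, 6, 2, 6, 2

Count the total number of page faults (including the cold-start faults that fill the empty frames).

6

6 → fault, frames (6)
4 → fault, frames (6 4)
3 → fault, frames (6 4 3)
4 → hit
2 → fault, frames (6 3 4 2)
3 → hit
5 → fault, evict 6, frames (4 2 3 5)
6 → fault, evict 4, frames (2 3 5 6)
2 → hit
3 → hit
6 → hit
2 → hit
6 → hit
2 → hit
Page faults: 6.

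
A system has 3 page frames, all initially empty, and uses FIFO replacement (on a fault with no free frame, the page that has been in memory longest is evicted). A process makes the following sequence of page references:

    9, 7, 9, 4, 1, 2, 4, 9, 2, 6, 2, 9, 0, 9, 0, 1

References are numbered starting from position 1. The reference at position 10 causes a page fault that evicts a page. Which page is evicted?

pos 1: 9 -> fault, frames [9]
pos 2: 7 -> fault, frames [9, 7]
pos 3: 9 -> hit
pos 4: 4 -> fault, frames [9, 7, 4]
pos 5: 1 -> fault, evict 9, frames [7, 4, 1]
pos 6: 2 -> fault, evict 7, frames [4, 1, 2]
pos 7: 4 -> hit
pos 8: 9 -> fault, evict 4, frames [1, 2, 9]
pos 9: 2 -> hit
pos 10: 6 -> fault, evict 1, frames [2, 9, 6]
At position 10, page 1 is evicted.

1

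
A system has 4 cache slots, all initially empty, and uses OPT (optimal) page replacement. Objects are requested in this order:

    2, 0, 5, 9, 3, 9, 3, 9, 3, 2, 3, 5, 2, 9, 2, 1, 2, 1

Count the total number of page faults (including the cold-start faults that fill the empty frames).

2 → miss, frames (2)
0 → miss, frames (2 0)
5 → miss, frames (2 0 5)
9 → miss, frames (2 0 5 9)
3 → miss, evict 0, frames (2 5 9 3)
9 → hit
3 → hit
9 → hit
3 → hit
2 → hit
3 → hit
5 → hit
2 → hit
9 → hit
2 → hit
1 → miss, evict 3, frames (2 5 9 1)
2 → hit
1 → hit
Page faults: 6.

6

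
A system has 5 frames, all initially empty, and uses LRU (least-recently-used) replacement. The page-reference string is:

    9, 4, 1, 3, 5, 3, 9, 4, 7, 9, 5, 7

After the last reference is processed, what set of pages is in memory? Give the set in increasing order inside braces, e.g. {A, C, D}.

{3, 4, 5, 7, 9}

9 -> fault, frames (9)
4 -> fault, frames (9 4)
1 -> fault, frames (9 4 1)
3 -> fault, frames (9 4 1 3)
5 -> fault, frames (9 4 1 3 5)
3 -> hit
9 -> hit
4 -> hit
7 -> fault, evict 1, frames (5 3 9 4 7)
9 -> hit
5 -> hit
7 -> hit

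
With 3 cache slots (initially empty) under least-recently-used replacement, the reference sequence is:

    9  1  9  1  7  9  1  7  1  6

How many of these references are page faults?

4

9: fault, frames (9)
1: fault, frames (9 1)
9: hit
1: hit
7: fault, frames (9 1 7)
9: hit
1: hit
7: hit
1: hit
6: fault, evict 9, frames (7 1 6)
Page faults: 4.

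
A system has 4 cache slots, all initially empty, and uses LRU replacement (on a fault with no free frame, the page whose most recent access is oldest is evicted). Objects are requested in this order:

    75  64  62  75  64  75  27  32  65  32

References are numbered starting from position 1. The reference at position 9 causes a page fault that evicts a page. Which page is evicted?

64

pos 1: 75 → miss, frames [75]
pos 2: 64 → miss, frames [75, 64]
pos 3: 62 → miss, frames [75, 64, 62]
pos 4: 75 → hit
pos 5: 64 → hit
pos 6: 75 → hit
pos 7: 27 → miss, frames [62, 64, 75, 27]
pos 8: 32 → miss, evict 62, frames [64, 75, 27, 32]
pos 9: 65 → miss, evict 64, frames [75, 27, 32, 65]
At position 9, page 64 is evicted.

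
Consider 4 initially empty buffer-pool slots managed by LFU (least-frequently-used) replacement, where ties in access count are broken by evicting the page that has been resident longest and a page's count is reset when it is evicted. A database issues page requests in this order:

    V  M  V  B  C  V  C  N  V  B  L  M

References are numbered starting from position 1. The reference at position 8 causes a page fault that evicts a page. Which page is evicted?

M

pos 1: V → miss, frames {V}
pos 2: M → miss, frames {V,M}
pos 3: V → hit
pos 4: B → miss, frames {V,M,B}
pos 5: C → miss, frames {V,M,B,C}
pos 6: V → hit
pos 7: C → hit
pos 8: N → miss, evict M, frames {V,B,C,N}
At position 8, page M is evicted.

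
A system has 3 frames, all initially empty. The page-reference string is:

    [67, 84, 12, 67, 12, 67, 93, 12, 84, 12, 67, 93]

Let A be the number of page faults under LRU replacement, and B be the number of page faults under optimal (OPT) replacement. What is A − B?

2

Under LRU: F F F . . . F . F . F F → 7 faults.
Under OPT: F F F . . . F . . . F . → 5 faults.
A − B = 7 − 5 = 2.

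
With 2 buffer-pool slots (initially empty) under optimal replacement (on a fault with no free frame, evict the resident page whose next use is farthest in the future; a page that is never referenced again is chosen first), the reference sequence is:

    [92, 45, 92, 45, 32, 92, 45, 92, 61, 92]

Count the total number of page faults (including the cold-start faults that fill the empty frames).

5

92 → fault, frames [92]
45 → fault, frames [92, 45]
92 → hit
45 → hit
32 → fault, evict 45, frames [92, 32]
92 → hit
45 → fault, evict 32, frames [92, 45]
92 → hit
61 → fault, evict 45, frames [92, 61]
92 → hit
Page faults: 5.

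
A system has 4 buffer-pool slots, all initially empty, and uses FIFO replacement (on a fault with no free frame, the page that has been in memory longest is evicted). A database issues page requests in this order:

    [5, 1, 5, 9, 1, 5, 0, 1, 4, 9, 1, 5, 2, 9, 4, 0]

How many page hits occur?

5 → miss, frames [5]
1 → miss, frames [5, 1]
5 → hit
9 → miss, frames [5, 1, 9]
1 → hit
5 → hit
0 → miss, frames [5, 1, 9, 0]
1 → hit
4 → miss, evict 5, frames [1, 9, 0, 4]
9 → hit
1 → hit
5 → miss, evict 1, frames [9, 0, 4, 5]
2 → miss, evict 9, frames [0, 4, 5, 2]
9 → miss, evict 0, frames [4, 5, 2, 9]
4 → hit
0 → miss, evict 4, frames [5, 2, 9, 0]
Hits: 7.

7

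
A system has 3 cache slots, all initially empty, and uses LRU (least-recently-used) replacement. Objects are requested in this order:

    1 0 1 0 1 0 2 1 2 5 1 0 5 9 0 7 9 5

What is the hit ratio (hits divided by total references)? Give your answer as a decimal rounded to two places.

0.56

1 -> fault, frames [1]
0 -> fault, frames [1, 0]
1 -> hit
0 -> hit
1 -> hit
0 -> hit
2 -> fault, frames [1, 0, 2]
1 -> hit
2 -> hit
5 -> fault, evict 0, frames [1, 2, 5]
1 -> hit
0 -> fault, evict 2, frames [5, 1, 0]
5 -> hit
9 -> fault, evict 1, frames [0, 5, 9]
0 -> hit
7 -> fault, evict 5, frames [9, 0, 7]
9 -> hit
5 -> fault, evict 0, frames [7, 9, 5]
Hits: 10 of 18 references → 10/18 = 0.5556.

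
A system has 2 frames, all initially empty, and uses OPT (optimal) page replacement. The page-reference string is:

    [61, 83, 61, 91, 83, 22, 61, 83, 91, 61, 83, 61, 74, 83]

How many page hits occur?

6

61: fault, frames [61]
83: fault, frames [61, 83]
61: hit
91: fault, evict 61, frames [83, 91]
83: hit
22: fault, evict 91, frames [83, 22]
61: fault, evict 22, frames [83, 61]
83: hit
91: fault, evict 83, frames [61, 91]
61: hit
83: fault, evict 91, frames [61, 83]
61: hit
74: fault, evict 61, frames [83, 74]
83: hit
Hits: 6.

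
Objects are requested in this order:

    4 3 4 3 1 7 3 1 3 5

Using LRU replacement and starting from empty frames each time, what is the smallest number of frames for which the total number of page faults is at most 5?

3

f=1: 10 faults
f=2: 7 faults
f=3: 5 faults
f=4: 5 faults
f=5: 5 faults
Smallest f with faults ≤ 5 is 3.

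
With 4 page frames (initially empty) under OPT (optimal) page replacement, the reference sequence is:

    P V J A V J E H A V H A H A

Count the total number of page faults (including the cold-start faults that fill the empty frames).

P: fault, frames {P}
V: fault, frames {P,V}
J: fault, frames {P,V,J}
A: fault, frames {P,V,J,A}
V: hit
J: hit
E: fault, evict J, frames {P,V,A,E}
H: fault, evict E, frames {P,V,A,H}
A: hit
V: hit
H: hit
A: hit
H: hit
A: hit
Page faults: 6.

6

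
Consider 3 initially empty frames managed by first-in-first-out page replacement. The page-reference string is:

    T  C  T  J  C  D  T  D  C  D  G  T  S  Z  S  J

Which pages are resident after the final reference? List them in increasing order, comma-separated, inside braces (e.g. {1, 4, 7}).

T: fault, frames (T)
C: fault, frames (T C)
T: hit
J: fault, frames (T C J)
C: hit
D: fault, evict T, frames (C J D)
T: fault, evict C, frames (J D T)
D: hit
C: fault, evict J, frames (D T C)
D: hit
G: fault, evict D, frames (T C G)
T: hit
S: fault, evict T, frames (C G S)
Z: fault, evict C, frames (G S Z)
S: hit
J: fault, evict G, frames (S Z J)

{J, S, Z}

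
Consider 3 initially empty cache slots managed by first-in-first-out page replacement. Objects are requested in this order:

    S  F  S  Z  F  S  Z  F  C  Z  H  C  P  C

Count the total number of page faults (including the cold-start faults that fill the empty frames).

6

S -> fault, frames (S)
F -> fault, frames (S F)
S -> hit
Z -> fault, frames (S F Z)
F -> hit
S -> hit
Z -> hit
F -> hit
C -> fault, evict S, frames (F Z C)
Z -> hit
H -> fault, evict F, frames (Z C H)
C -> hit
P -> fault, evict Z, frames (C H P)
C -> hit
Page faults: 6.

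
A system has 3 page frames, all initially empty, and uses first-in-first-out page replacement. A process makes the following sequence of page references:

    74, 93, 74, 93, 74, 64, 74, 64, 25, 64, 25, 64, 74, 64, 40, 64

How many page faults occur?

7

74 -> fault, frames [74]
93 -> fault, frames [74, 93]
74 -> hit
93 -> hit
74 -> hit
64 -> fault, frames [74, 93, 64]
74 -> hit
64 -> hit
25 -> fault, evict 74, frames [93, 64, 25]
64 -> hit
25 -> hit
64 -> hit
74 -> fault, evict 93, frames [64, 25, 74]
64 -> hit
40 -> fault, evict 64, frames [25, 74, 40]
64 -> fault, evict 25, frames [74, 40, 64]
Page faults: 7.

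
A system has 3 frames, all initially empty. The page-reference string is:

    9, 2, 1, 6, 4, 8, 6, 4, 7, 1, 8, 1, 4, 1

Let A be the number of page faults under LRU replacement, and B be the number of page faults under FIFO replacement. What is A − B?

Under LRU: F F F F F F . . F F F . F . → 10 faults.
Under FIFO: F F F F F F . . F F . . F . → 9 faults.
A − B = 10 − 9 = 1.

1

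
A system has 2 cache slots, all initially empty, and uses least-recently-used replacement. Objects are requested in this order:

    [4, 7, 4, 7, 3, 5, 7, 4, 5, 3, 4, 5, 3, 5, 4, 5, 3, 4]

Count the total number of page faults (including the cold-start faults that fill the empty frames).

14

4: fault, frames {4}
7: fault, frames {4,7}
4: hit
7: hit
3: fault, evict 4, frames {7,3}
5: fault, evict 7, frames {3,5}
7: fault, evict 3, frames {5,7}
4: fault, evict 5, frames {7,4}
5: fault, evict 7, frames {4,5}
3: fault, evict 4, frames {5,3}
4: fault, evict 5, frames {3,4}
5: fault, evict 3, frames {4,5}
3: fault, evict 4, frames {5,3}
5: hit
4: fault, evict 3, frames {5,4}
5: hit
3: fault, evict 4, frames {5,3}
4: fault, evict 5, frames {3,4}
Page faults: 14.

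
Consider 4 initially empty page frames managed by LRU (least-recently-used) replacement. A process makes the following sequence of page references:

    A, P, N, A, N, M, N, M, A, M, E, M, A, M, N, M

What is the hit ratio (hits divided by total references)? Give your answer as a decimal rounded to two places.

A -> fault, frames [A]
P -> fault, frames [A, P]
N -> fault, frames [A, P, N]
A -> hit
N -> hit
M -> fault, frames [P, A, N, M]
N -> hit
M -> hit
A -> hit
M -> hit
E -> fault, evict P, frames [N, A, M, E]
M -> hit
A -> hit
M -> hit
N -> hit
M -> hit
Hits: 11 of 16 references → 11/16 = 0.6875.

0.69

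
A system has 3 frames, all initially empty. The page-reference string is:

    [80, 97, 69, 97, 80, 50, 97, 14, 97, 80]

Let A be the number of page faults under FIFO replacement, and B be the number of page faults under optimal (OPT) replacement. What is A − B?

2

Under FIFO: F F F . . F . F F F → 7 faults.
Under OPT: F F F . . F . F . . → 5 faults.
A − B = 7 − 5 = 2.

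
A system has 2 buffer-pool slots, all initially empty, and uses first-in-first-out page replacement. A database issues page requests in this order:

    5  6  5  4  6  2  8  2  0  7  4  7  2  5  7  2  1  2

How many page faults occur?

5: miss, frames (5)
6: miss, frames (5 6)
5: hit
4: miss, evict 5, frames (6 4)
6: hit
2: miss, evict 6, frames (4 2)
8: miss, evict 4, frames (2 8)
2: hit
0: miss, evict 2, frames (8 0)
7: miss, evict 8, frames (0 7)
4: miss, evict 0, frames (7 4)
7: hit
2: miss, evict 7, frames (4 2)
5: miss, evict 4, frames (2 5)
7: miss, evict 2, frames (5 7)
2: miss, evict 5, frames (7 2)
1: miss, evict 7, frames (2 1)
2: hit
Page faults: 13.

13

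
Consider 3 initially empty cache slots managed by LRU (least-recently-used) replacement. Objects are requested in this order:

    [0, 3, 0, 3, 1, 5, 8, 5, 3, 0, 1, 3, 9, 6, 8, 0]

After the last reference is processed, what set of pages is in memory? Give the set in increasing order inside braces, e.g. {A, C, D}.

0 → fault, frames (0)
3 → fault, frames (0 3)
0 → hit
3 → hit
1 → fault, frames (0 3 1)
5 → fault, evict 0, frames (3 1 5)
8 → fault, evict 3, frames (1 5 8)
5 → hit
3 → fault, evict 1, frames (8 5 3)
0 → fault, evict 8, frames (5 3 0)
1 → fault, evict 5, frames (3 0 1)
3 → hit
9 → fault, evict 0, frames (1 3 9)
6 → fault, evict 1, frames (3 9 6)
8 → fault, evict 3, frames (9 6 8)
0 → fault, evict 9, frames (6 8 0)

{0, 6, 8}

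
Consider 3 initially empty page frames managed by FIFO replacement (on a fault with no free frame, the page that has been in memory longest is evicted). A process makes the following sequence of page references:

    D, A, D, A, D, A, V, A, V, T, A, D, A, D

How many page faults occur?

6

D -> miss, frames {D}
A -> miss, frames {D,A}
D -> hit
A -> hit
D -> hit
A -> hit
V -> miss, frames {D,A,V}
A -> hit
V -> hit
T -> miss, evict D, frames {A,V,T}
A -> hit
D -> miss, evict A, frames {V,T,D}
A -> miss, evict V, frames {T,D,A}
D -> hit
Page faults: 6.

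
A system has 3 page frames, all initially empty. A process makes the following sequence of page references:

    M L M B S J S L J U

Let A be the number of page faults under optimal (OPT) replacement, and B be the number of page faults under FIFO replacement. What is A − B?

Under OPT: F F . F F F . . . F → 6 faults.
Under FIFO: F F . F F F . F . F → 7 faults.
A − B = 6 − 7 = -1.

-1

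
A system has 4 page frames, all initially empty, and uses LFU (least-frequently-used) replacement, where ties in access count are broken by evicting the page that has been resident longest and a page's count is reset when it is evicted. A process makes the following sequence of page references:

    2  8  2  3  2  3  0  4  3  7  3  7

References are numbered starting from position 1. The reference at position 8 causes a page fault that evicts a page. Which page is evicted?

pos 1: 2 → miss, frames [2]
pos 2: 8 → miss, frames [2, 8]
pos 3: 2 → hit
pos 4: 3 → miss, frames [2, 8, 3]
pos 5: 2 → hit
pos 6: 3 → hit
pos 7: 0 → miss, frames [2, 8, 3, 0]
pos 8: 4 → miss, evict 8, frames [2, 3, 0, 4]
At position 8, page 8 is evicted.

8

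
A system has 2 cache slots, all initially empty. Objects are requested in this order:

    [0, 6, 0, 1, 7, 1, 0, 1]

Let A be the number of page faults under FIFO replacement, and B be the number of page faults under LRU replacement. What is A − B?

1

Under FIFO: F F . F F . F F → 6 faults.
Under LRU: F F . F F . F . → 5 faults.
A − B = 6 − 5 = 1.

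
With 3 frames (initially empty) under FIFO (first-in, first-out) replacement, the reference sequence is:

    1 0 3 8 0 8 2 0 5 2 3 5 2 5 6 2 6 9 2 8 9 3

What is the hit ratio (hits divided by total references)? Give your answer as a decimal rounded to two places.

0.41

1: fault, frames {1}
0: fault, frames {1,0}
3: fault, frames {1,0,3}
8: fault, evict 1, frames {0,3,8}
0: hit
8: hit
2: fault, evict 0, frames {3,8,2}
0: fault, evict 3, frames {8,2,0}
5: fault, evict 8, frames {2,0,5}
2: hit
3: fault, evict 2, frames {0,5,3}
5: hit
2: fault, evict 0, frames {5,3,2}
5: hit
6: fault, evict 5, frames {3,2,6}
2: hit
6: hit
9: fault, evict 3, frames {2,6,9}
2: hit
8: fault, evict 2, frames {6,9,8}
9: hit
3: fault, evict 6, frames {9,8,3}
Hits: 9 of 22 references → 9/22 = 0.4091.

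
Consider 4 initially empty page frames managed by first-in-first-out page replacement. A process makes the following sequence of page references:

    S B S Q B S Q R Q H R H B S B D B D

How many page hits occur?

10

S -> miss, frames (S)
B -> miss, frames (S B)
S -> hit
Q -> miss, frames (S B Q)
B -> hit
S -> hit
Q -> hit
R -> miss, frames (S B Q R)
Q -> hit
H -> miss, evict S, frames (B Q R H)
R -> hit
H -> hit
B -> hit
S -> miss, evict B, frames (Q R H S)
B -> miss, evict Q, frames (R H S B)
D -> miss, evict R, frames (H S B D)
B -> hit
D -> hit
Hits: 10.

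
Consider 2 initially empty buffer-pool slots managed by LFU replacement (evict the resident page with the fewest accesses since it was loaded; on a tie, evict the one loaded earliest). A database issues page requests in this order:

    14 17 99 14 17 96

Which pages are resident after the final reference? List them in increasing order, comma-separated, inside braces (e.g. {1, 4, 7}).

{17, 96}

14 -> fault, frames {14}
17 -> fault, frames {14,17}
99 -> fault, evict 14, frames {17,99}
14 -> fault, evict 17, frames {99,14}
17 -> fault, evict 99, frames {14,17}
96 -> fault, evict 14, frames {17,96}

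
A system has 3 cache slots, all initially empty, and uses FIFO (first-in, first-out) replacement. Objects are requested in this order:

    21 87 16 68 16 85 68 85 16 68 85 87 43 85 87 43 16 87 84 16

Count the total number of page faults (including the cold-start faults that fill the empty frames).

9

21 -> fault, frames (21)
87 -> fault, frames (21 87)
16 -> fault, frames (21 87 16)
68 -> fault, evict 21, frames (87 16 68)
16 -> hit
85 -> fault, evict 87, frames (16 68 85)
68 -> hit
85 -> hit
16 -> hit
68 -> hit
85 -> hit
87 -> fault, evict 16, frames (68 85 87)
43 -> fault, evict 68, frames (85 87 43)
85 -> hit
87 -> hit
43 -> hit
16 -> fault, evict 85, frames (87 43 16)
87 -> hit
84 -> fault, evict 87, frames (43 16 84)
16 -> hit
Page faults: 9.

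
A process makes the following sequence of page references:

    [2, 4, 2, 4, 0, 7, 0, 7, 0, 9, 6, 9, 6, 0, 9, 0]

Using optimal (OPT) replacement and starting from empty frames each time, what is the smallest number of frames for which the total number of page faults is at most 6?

3

f=1: 16 faults
f=2: 7 faults
f=3: 6 faults
f=4: 6 faults
f=5: 6 faults
f=6: 6 faults
Smallest f with faults ≤ 6 is 3.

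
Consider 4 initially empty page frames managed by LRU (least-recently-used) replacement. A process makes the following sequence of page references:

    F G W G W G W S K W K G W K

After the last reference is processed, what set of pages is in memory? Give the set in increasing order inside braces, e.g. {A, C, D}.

{G, K, S, W}

F -> miss, frames (F)
G -> miss, frames (F G)
W -> miss, frames (F G W)
G -> hit
W -> hit
G -> hit
W -> hit
S -> miss, frames (F G W S)
K -> miss, evict F, frames (G W S K)
W -> hit
K -> hit
G -> hit
W -> hit
K -> hit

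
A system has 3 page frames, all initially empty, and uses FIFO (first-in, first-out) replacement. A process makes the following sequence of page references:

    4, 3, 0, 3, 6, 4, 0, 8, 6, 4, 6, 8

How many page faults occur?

4: fault, frames {4}
3: fault, frames {4,3}
0: fault, frames {4,3,0}
3: hit
6: fault, evict 4, frames {3,0,6}
4: fault, evict 3, frames {0,6,4}
0: hit
8: fault, evict 0, frames {6,4,8}
6: hit
4: hit
6: hit
8: hit
Page faults: 6.

6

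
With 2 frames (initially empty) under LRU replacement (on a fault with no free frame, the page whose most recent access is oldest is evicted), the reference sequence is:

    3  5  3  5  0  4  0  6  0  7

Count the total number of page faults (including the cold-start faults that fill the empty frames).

6

3 -> fault, frames {3}
5 -> fault, frames {3,5}
3 -> hit
5 -> hit
0 -> fault, evict 3, frames {5,0}
4 -> fault, evict 5, frames {0,4}
0 -> hit
6 -> fault, evict 4, frames {0,6}
0 -> hit
7 -> fault, evict 6, frames {0,7}
Page faults: 6.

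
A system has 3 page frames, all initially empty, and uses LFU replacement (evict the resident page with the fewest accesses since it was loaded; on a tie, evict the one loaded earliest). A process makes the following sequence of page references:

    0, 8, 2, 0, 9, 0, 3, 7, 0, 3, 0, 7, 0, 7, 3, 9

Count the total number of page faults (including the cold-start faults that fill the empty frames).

0 -> miss, frames (0)
8 -> miss, frames (0 8)
2 -> miss, frames (0 8 2)
0 -> hit
9 -> miss, evict 8, frames (0 2 9)
0 -> hit
3 -> miss, evict 2, frames (0 9 3)
7 -> miss, evict 9, frames (0 3 7)
0 -> hit
3 -> hit
0 -> hit
7 -> hit
0 -> hit
7 -> hit
3 -> hit
9 -> miss, evict 3, frames (0 7 9)
Page faults: 7.

7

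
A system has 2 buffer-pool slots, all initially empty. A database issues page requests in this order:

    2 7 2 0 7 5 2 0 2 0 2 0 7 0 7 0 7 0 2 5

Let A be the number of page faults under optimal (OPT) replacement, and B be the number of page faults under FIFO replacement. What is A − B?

Under OPT: F F . F . F F . . . . . F . . . . . F F → 8 faults.
Under FIFO: F F . F . F F F . . . . F . . . . . F F → 9 faults.
A − B = 8 − 9 = -1.

-1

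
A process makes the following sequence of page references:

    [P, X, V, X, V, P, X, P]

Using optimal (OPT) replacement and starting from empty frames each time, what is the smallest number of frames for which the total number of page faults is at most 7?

2

f=1: 8 faults
f=2: 4 faults
f=3: 3 faults
Smallest f with faults ≤ 7 is 2.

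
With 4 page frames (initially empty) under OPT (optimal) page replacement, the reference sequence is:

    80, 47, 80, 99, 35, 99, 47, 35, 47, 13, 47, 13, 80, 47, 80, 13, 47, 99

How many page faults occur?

5

80: miss, frames {80}
47: miss, frames {80,47}
80: hit
99: miss, frames {80,47,99}
35: miss, frames {80,47,99,35}
99: hit
47: hit
35: hit
47: hit
13: miss, evict 35, frames {80,47,99,13}
47: hit
13: hit
80: hit
47: hit
80: hit
13: hit
47: hit
99: hit
Page faults: 5.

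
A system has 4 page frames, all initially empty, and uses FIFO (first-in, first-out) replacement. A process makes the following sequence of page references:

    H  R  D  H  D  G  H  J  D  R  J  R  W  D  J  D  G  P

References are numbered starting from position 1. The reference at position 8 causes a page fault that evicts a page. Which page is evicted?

pos 1: H → fault, frames [H]
pos 2: R → fault, frames [H, R]
pos 3: D → fault, frames [H, R, D]
pos 4: H → hit
pos 5: D → hit
pos 6: G → fault, frames [H, R, D, G]
pos 7: H → hit
pos 8: J → fault, evict H, frames [R, D, G, J]
At position 8, page H is evicted.

H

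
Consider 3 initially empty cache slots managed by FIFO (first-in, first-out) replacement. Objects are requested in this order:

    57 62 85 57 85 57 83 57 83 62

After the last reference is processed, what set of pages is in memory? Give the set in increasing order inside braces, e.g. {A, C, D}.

57 → fault, frames {57}
62 → fault, frames {57,62}
85 → fault, frames {57,62,85}
57 → hit
85 → hit
57 → hit
83 → fault, evict 57, frames {62,85,83}
57 → fault, evict 62, frames {85,83,57}
83 → hit
62 → fault, evict 85, frames {83,57,62}

{57, 62, 83}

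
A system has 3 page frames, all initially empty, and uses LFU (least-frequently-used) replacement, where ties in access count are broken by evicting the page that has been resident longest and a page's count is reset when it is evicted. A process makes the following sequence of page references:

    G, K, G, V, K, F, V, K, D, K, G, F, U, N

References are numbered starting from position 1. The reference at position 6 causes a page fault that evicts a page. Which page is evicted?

V

pos 1: G -> fault, frames [G]
pos 2: K -> fault, frames [G, K]
pos 3: G -> hit
pos 4: V -> fault, frames [G, K, V]
pos 5: K -> hit
pos 6: F -> fault, evict V, frames [G, K, F]
At position 6, page V is evicted.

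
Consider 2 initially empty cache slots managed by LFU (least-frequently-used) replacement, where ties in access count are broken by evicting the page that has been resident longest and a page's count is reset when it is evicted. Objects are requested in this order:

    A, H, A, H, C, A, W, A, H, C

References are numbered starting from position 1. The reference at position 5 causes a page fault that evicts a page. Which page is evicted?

A

pos 1: A → fault, frames {A}
pos 2: H → fault, frames {A,H}
pos 3: A → hit
pos 4: H → hit
pos 5: C → fault, evict A, frames {H,C}
At position 5, page A is evicted.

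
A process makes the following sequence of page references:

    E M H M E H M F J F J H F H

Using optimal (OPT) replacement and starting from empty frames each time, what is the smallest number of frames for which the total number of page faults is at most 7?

3

f=1: 14 faults
f=2: 8 faults
f=3: 5 faults
f=4: 5 faults
f=5: 5 faults
Smallest f with faults ≤ 7 is 3.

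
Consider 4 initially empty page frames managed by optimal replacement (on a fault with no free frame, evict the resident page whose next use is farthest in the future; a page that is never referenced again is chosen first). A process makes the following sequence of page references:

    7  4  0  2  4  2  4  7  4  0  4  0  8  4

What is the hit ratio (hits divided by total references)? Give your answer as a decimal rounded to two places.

0.64

7: miss, frames {7}
4: miss, frames {7,4}
0: miss, frames {7,4,0}
2: miss, frames {7,4,0,2}
4: hit
2: hit
4: hit
7: hit
4: hit
0: hit
4: hit
0: hit
8: miss, evict 2, frames {7,4,0,8}
4: hit
Hits: 9 of 14 references → 9/14 = 0.6429.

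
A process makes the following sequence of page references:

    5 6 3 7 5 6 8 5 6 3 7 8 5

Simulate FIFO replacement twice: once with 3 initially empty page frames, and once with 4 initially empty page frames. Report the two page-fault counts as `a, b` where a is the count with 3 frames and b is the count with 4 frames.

10, 11

3 frames: F F F F F F F . . F F . F → 10 faults.
4 frames: F F F F . . F F F F F F F → 11 faults.
11 > 10: adding a frame increased faults — Belady's anomaly.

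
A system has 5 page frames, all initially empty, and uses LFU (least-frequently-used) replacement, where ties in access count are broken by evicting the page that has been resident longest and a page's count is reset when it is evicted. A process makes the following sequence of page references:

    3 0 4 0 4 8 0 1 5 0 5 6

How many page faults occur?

3 -> miss, frames [3]
0 -> miss, frames [3, 0]
4 -> miss, frames [3, 0, 4]
0 -> hit
4 -> hit
8 -> miss, frames [3, 0, 4, 8]
0 -> hit
1 -> miss, frames [3, 0, 4, 8, 1]
5 -> miss, evict 3, frames [0, 4, 8, 1, 5]
0 -> hit
5 -> hit
6 -> miss, evict 8, frames [0, 4, 1, 5, 6]
Page faults: 7.

7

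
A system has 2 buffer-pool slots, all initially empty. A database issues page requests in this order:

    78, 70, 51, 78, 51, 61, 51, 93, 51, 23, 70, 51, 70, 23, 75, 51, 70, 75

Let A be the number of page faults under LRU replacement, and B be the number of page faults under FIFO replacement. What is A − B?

Under LRU: F F F F . F . F . F F F . F F F F F → 14 faults.
Under FIFO: F F F F . F F F . F F F . F F F F F → 15 faults.
A − B = 14 − 15 = -1.

-1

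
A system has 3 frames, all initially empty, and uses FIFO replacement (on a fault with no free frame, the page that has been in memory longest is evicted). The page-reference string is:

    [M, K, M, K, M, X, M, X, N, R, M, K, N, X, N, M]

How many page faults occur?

M -> miss, frames {M}
K -> miss, frames {M,K}
M -> hit
K -> hit
M -> hit
X -> miss, frames {M,K,X}
M -> hit
X -> hit
N -> miss, evict M, frames {K,X,N}
R -> miss, evict K, frames {X,N,R}
M -> miss, evict X, frames {N,R,M}
K -> miss, evict N, frames {R,M,K}
N -> miss, evict R, frames {M,K,N}
X -> miss, evict M, frames {K,N,X}
N -> hit
M -> miss, evict K, frames {N,X,M}
Page faults: 10.

10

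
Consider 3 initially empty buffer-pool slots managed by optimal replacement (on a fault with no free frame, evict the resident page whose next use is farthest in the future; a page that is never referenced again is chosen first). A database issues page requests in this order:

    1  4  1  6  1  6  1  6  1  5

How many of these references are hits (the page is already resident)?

1 → miss, frames (1)
4 → miss, frames (1 4)
1 → hit
6 → miss, frames (1 4 6)
1 → hit
6 → hit
1 → hit
6 → hit
1 → hit
5 → miss, evict 6, frames (1 4 5)
Hits: 6.

6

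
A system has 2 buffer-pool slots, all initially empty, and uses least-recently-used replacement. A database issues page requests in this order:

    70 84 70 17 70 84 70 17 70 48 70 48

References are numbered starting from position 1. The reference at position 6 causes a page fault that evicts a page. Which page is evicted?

17

pos 1: 70 -> fault, frames (70)
pos 2: 84 -> fault, frames (70 84)
pos 3: 70 -> hit
pos 4: 17 -> fault, evict 84, frames (70 17)
pos 5: 70 -> hit
pos 6: 84 -> fault, evict 17, frames (70 84)
At position 6, page 17 is evicted.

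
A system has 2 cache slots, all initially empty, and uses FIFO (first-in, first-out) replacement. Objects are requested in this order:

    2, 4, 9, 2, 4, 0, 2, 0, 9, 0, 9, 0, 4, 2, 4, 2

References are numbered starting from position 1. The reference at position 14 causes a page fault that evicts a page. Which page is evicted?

0

pos 1: 2 → miss, frames [2]
pos 2: 4 → miss, frames [2, 4]
pos 3: 9 → miss, evict 2, frames [4, 9]
pos 4: 2 → miss, evict 4, frames [9, 2]
pos 5: 4 → miss, evict 9, frames [2, 4]
pos 6: 0 → miss, evict 2, frames [4, 0]
pos 7: 2 → miss, evict 4, frames [0, 2]
pos 8: 0 → hit
pos 9: 9 → miss, evict 0, frames [2, 9]
pos 10: 0 → miss, evict 2, frames [9, 0]
pos 11: 9 → hit
pos 12: 0 → hit
pos 13: 4 → miss, evict 9, frames [0, 4]
pos 14: 2 → miss, evict 0, frames [4, 2]
At position 14, page 0 is evicted.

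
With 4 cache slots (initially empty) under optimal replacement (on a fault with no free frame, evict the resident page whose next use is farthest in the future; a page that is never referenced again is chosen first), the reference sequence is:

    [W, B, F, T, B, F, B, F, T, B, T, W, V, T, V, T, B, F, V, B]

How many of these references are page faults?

W → fault, frames {W}
B → fault, frames {W,B}
F → fault, frames {W,B,F}
T → fault, frames {W,B,F,T}
B → hit
F → hit
B → hit
F → hit
T → hit
B → hit
T → hit
W → hit
V → fault, evict W, frames {B,F,T,V}
T → hit
V → hit
T → hit
B → hit
F → hit
V → hit
B → hit
Page faults: 5.

5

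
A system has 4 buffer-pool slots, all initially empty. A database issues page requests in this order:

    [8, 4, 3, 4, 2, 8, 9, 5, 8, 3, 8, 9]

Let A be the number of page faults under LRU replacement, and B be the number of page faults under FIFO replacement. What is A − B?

Under LRU: F F F . F . F F . F . . → 7 faults.
Under FIFO: F F F . F . F F F F . . → 8 faults.
A − B = 7 − 8 = -1.

-1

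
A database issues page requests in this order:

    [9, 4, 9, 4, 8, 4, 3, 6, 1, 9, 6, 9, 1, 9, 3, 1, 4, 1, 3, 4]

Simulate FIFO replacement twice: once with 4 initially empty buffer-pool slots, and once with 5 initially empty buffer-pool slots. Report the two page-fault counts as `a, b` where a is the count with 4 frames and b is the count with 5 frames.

9, 8

4 frames: F F . . F . F F F F . . . . . . F . F . → 9 faults.
5 frames: F F . . F . F F F F . . . . . . F . . . → 8 faults.
8 < 9: adding a frame reduced faults, as is typical.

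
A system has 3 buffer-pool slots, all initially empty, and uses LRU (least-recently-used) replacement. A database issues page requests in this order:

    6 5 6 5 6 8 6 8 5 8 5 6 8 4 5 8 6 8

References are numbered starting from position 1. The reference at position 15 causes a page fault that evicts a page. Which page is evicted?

pos 1: 6: miss, frames [6]
pos 2: 5: miss, frames [6, 5]
pos 3: 6: hit
pos 4: 5: hit
pos 5: 6: hit
pos 6: 8: miss, frames [5, 6, 8]
pos 7: 6: hit
pos 8: 8: hit
pos 9: 5: hit
pos 10: 8: hit
pos 11: 5: hit
pos 12: 6: hit
pos 13: 8: hit
pos 14: 4: miss, evict 5, frames [6, 8, 4]
pos 15: 5: miss, evict 6, frames [8, 4, 5]
At position 15, page 6 is evicted.

6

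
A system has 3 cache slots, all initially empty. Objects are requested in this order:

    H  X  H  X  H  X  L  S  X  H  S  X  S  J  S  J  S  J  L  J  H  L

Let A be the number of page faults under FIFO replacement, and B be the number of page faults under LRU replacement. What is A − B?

Under FIFO: F F . . . . F F . F . F . F F . . . F . F . → 10 faults.
Under LRU: F F . . . . F F . F . . . F . . . . F . F . → 8 faults.
A − B = 10 − 8 = 2.

2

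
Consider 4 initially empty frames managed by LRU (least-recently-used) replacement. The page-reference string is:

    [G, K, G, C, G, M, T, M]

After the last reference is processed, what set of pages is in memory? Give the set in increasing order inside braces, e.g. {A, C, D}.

G: fault, frames {G}
K: fault, frames {G,K}
G: hit
C: fault, frames {K,G,C}
G: hit
M: fault, frames {K,C,G,M}
T: fault, evict K, frames {C,G,M,T}
M: hit

{C, G, M, T}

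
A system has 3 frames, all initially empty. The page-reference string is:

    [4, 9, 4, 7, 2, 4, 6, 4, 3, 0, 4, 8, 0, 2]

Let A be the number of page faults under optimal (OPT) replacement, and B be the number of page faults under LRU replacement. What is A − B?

-1

Under OPT: F F . F F . F . F F . F . . → 8 faults.
Under LRU: F F . F F . F . F F . F . F → 9 faults.
A − B = 8 − 9 = -1.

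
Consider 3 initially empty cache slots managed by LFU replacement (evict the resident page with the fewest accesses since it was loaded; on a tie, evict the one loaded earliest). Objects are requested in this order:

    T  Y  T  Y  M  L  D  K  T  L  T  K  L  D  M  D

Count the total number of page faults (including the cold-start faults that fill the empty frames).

T → miss, frames [T]
Y → miss, frames [T, Y]
T → hit
Y → hit
M → miss, frames [T, Y, M]
L → miss, evict M, frames [T, Y, L]
D → miss, evict L, frames [T, Y, D]
K → miss, evict D, frames [T, Y, K]
T → hit
L → miss, evict K, frames [T, Y, L]
T → hit
K → miss, evict L, frames [T, Y, K]
L → miss, evict K, frames [T, Y, L]
D → miss, evict L, frames [T, Y, D]
M → miss, evict D, frames [T, Y, M]
D → miss, evict M, frames [T, Y, D]
Page faults: 12.

12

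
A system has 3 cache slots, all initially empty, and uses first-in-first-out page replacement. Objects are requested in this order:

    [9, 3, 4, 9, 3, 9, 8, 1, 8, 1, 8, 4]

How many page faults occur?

9 -> fault, frames [9]
3 -> fault, frames [9, 3]
4 -> fault, frames [9, 3, 4]
9 -> hit
3 -> hit
9 -> hit
8 -> fault, evict 9, frames [3, 4, 8]
1 -> fault, evict 3, frames [4, 8, 1]
8 -> hit
1 -> hit
8 -> hit
4 -> hit
Page faults: 5.

5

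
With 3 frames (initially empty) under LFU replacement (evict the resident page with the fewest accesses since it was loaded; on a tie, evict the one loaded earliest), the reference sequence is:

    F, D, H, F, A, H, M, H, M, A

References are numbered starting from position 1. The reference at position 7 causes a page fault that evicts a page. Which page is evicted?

pos 1: F -> miss, frames (F)
pos 2: D -> miss, frames (F D)
pos 3: H -> miss, frames (F D H)
pos 4: F -> hit
pos 5: A -> miss, evict D, frames (F H A)
pos 6: H -> hit
pos 7: M -> miss, evict A, frames (F H M)
At position 7, page A is evicted.

A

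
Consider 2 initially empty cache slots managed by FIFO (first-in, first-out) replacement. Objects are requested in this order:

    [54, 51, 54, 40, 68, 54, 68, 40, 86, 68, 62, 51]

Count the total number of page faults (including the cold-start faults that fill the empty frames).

54 → miss, frames {54}
51 → miss, frames {54,51}
54 → hit
40 → miss, evict 54, frames {51,40}
68 → miss, evict 51, frames {40,68}
54 → miss, evict 40, frames {68,54}
68 → hit
40 → miss, evict 68, frames {54,40}
86 → miss, evict 54, frames {40,86}
68 → miss, evict 40, frames {86,68}
62 → miss, evict 86, frames {68,62}
51 → miss, evict 68, frames {62,51}
Page faults: 10.

10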